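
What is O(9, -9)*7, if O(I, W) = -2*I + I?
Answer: -63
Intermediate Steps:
O(I, W) = -I
O(9, -9)*7 = -1*9*7 = -9*7 = -63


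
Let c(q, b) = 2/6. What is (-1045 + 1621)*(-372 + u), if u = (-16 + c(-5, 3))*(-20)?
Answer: -33792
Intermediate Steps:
c(q, b) = ⅓ (c(q, b) = 2*(⅙) = ⅓)
u = 940/3 (u = (-16 + ⅓)*(-20) = -47/3*(-20) = 940/3 ≈ 313.33)
(-1045 + 1621)*(-372 + u) = (-1045 + 1621)*(-372 + 940/3) = 576*(-176/3) = -33792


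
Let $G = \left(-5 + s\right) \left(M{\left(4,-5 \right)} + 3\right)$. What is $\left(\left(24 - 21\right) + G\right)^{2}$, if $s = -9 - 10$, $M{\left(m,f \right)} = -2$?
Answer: $441$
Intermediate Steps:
$s = -19$
$G = -24$ ($G = \left(-5 - 19\right) \left(-2 + 3\right) = \left(-24\right) 1 = -24$)
$\left(\left(24 - 21\right) + G\right)^{2} = \left(\left(24 - 21\right) - 24\right)^{2} = \left(3 - 24\right)^{2} = \left(-21\right)^{2} = 441$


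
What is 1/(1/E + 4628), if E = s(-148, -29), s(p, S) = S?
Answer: 29/134211 ≈ 0.00021608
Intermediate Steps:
E = -29
1/(1/E + 4628) = 1/(1/(-29) + 4628) = 1/(-1/29 + 4628) = 1/(134211/29) = 29/134211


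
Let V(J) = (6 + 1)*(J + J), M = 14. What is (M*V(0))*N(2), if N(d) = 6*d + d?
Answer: 0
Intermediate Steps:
N(d) = 7*d
V(J) = 14*J (V(J) = 7*(2*J) = 14*J)
(M*V(0))*N(2) = (14*(14*0))*(7*2) = (14*0)*14 = 0*14 = 0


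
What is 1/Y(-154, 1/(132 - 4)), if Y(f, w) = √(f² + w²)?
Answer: 128*√388562945/388562945 ≈ 0.0064935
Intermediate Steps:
1/Y(-154, 1/(132 - 4)) = 1/(√((-154)² + (1/(132 - 4))²)) = 1/(√(23716 + (1/128)²)) = 1/(√(23716 + 1/16384)) = 1/(√(388562945/16384)) = 1/(√388562945/128) = 128*√388562945/388562945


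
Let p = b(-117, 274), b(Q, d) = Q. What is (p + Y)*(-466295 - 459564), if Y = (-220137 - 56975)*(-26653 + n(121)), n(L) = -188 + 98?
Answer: -6861361524014041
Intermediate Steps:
n(L) = -90
p = -117
Y = 7410806216 (Y = (-220137 - 56975)*(-26653 - 90) = -277112*(-26743) = 7410806216)
(p + Y)*(-466295 - 459564) = (-117 + 7410806216)*(-466295 - 459564) = 7410806099*(-925859) = -6861361524014041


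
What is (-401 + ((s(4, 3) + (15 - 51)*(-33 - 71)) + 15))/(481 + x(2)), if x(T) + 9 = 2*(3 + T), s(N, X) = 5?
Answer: 3363/482 ≈ 6.9772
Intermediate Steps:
x(T) = -3 + 2*T (x(T) = -9 + 2*(3 + T) = -9 + (6 + 2*T) = -3 + 2*T)
(-401 + ((s(4, 3) + (15 - 51)*(-33 - 71)) + 15))/(481 + x(2)) = (-401 + ((5 + (15 - 51)*(-33 - 71)) + 15))/(481 + (-3 + 2*2)) = (-401 + ((5 - 36*(-104)) + 15))/(481 + (-3 + 4)) = (-401 + ((5 + 3744) + 15))/(481 + 1) = (-401 + (3749 + 15))/482 = (-401 + 3764)*(1/482) = 3363*(1/482) = 3363/482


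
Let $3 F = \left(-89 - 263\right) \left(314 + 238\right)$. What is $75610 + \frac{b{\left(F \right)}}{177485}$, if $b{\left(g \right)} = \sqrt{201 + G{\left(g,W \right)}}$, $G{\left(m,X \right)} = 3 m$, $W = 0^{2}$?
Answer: $75610 + \frac{3 i \sqrt{21567}}{177485} \approx 75610.0 + 0.0024823 i$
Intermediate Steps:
$W = 0$
$F = -64768$ ($F = \frac{\left(-89 - 263\right) \left(314 + 238\right)}{3} = \frac{\left(-352\right) 552}{3} = \frac{1}{3} \left(-194304\right) = -64768$)
$b{\left(g \right)} = \sqrt{201 + 3 g}$
$75610 + \frac{b{\left(F \right)}}{177485} = 75610 + \frac{\sqrt{201 + 3 \left(-64768\right)}}{177485} = 75610 + \sqrt{201 - 194304} \cdot \frac{1}{177485} = 75610 + \sqrt{-194103} \cdot \frac{1}{177485} = 75610 + 3 i \sqrt{21567} \cdot \frac{1}{177485} = 75610 + \frac{3 i \sqrt{21567}}{177485}$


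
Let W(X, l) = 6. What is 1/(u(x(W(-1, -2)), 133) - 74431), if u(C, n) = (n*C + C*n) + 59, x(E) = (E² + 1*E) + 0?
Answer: -1/63200 ≈ -1.5823e-5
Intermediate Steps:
x(E) = E + E² (x(E) = (E² + E) + 0 = (E + E²) + 0 = E + E²)
u(C, n) = 59 + 2*C*n (u(C, n) = (C*n + C*n) + 59 = 2*C*n + 59 = 59 + 2*C*n)
1/(u(x(W(-1, -2)), 133) - 74431) = 1/((59 + 2*(6*(1 + 6))*133) - 74431) = 1/((59 + 2*(6*7)*133) - 74431) = 1/((59 + 2*42*133) - 74431) = 1/((59 + 11172) - 74431) = 1/(11231 - 74431) = 1/(-63200) = -1/63200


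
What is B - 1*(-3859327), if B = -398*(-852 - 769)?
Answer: 4504485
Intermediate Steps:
B = 645158 (B = -398*(-1621) = 645158)
B - 1*(-3859327) = 645158 - 1*(-3859327) = 645158 + 3859327 = 4504485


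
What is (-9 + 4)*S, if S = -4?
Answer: 20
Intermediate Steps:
(-9 + 4)*S = (-9 + 4)*(-4) = -5*(-4) = 20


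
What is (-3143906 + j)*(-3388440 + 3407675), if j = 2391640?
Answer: -14469836510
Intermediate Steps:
(-3143906 + j)*(-3388440 + 3407675) = (-3143906 + 2391640)*(-3388440 + 3407675) = -752266*19235 = -14469836510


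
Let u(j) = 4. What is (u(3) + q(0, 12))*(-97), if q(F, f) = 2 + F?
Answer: -582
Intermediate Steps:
(u(3) + q(0, 12))*(-97) = (4 + (2 + 0))*(-97) = (4 + 2)*(-97) = 6*(-97) = -582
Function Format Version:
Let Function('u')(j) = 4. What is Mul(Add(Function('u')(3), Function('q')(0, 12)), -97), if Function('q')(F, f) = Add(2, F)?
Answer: -582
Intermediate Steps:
Mul(Add(Function('u')(3), Function('q')(0, 12)), -97) = Mul(Add(4, Add(2, 0)), -97) = Mul(Add(4, 2), -97) = Mul(6, -97) = -582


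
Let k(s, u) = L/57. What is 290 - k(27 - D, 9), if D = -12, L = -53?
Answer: 16583/57 ≈ 290.93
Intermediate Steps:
k(s, u) = -53/57
290 - k(27 - D, 9) = 290 - 1*(-53/57) = 290 + 53/57 = 16583/57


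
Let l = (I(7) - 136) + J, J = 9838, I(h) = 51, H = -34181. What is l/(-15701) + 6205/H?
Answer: -61541714/76667983 ≈ -0.80270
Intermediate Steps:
l = 9753 (l = (51 - 136) + 9838 = -85 + 9838 = 9753)
l/(-15701) + 6205/H = 9753/(-15701) + 6205/(-34181) = 9753*(-1/15701) + 6205*(-1/34181) = -9753/15701 - 6205/34181 = -61541714/76667983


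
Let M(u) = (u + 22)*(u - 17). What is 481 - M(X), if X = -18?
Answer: 621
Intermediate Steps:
M(u) = (-17 + u)*(22 + u) (M(u) = (22 + u)*(-17 + u) = (-17 + u)*(22 + u))
481 - M(X) = 481 - (-374 + (-18)**2 + 5*(-18)) = 481 - (-374 + 324 - 90) = 481 - 1*(-140) = 481 + 140 = 621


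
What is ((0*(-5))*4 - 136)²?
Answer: 18496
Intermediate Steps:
((0*(-5))*4 - 136)² = (0*4 - 136)² = (0 - 136)² = (-136)² = 18496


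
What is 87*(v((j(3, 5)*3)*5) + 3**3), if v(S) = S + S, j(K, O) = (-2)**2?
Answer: 12789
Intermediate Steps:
j(K, O) = 4
v(S) = 2*S
87*(v((j(3, 5)*3)*5) + 3**3) = 87*(2*((4*3)*5) + 3**3) = 87*(2*(12*5) + 27) = 87*(2*60 + 27) = 87*(120 + 27) = 87*147 = 12789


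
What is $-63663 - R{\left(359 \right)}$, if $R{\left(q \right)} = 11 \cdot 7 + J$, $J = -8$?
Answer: $-63732$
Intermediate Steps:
$R{\left(q \right)} = 69$ ($R{\left(q \right)} = 11 \cdot 7 - 8 = 77 - 8 = 69$)
$-63663 - R{\left(359 \right)} = -63663 - 69 = -63732$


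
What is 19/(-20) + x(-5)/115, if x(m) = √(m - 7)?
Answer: -19/20 + 2*I*√3/115 ≈ -0.95 + 0.030123*I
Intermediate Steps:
x(m) = √(-7 + m)
19/(-20) + x(-5)/115 = 19/(-20) + √(-7 - 5)/115 = 19*(-1/20) + √(-12)*(1/115) = -19/20 + (2*I*√3)*(1/115) = -19/20 + 2*I*√3/115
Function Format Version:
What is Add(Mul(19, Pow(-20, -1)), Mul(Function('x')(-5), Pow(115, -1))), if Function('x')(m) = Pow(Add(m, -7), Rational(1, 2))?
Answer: Add(Rational(-19, 20), Mul(Rational(2, 115), I, Pow(3, Rational(1, 2)))) ≈ Add(-0.95000, Mul(0.030123, I))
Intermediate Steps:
Function('x')(m) = Pow(Add(-7, m), Rational(1, 2))
Add(Mul(19, Pow(-20, -1)), Mul(Function('x')(-5), Pow(115, -1))) = Add(Mul(19, Pow(-20, -1)), Mul(Pow(Add(-7, -5), Rational(1, 2)), Pow(115, -1))) = Add(Mul(19, Rational(-1, 20)), Mul(Pow(-12, Rational(1, 2)), Rational(1, 115))) = Add(Rational(-19, 20), Mul(Mul(2, I, Pow(3, Rational(1, 2))), Rational(1, 115))) = Add(Rational(-19, 20), Mul(Rational(2, 115), I, Pow(3, Rational(1, 2))))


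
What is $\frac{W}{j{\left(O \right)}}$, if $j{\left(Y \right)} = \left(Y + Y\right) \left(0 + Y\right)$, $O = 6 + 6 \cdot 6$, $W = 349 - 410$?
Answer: $- \frac{61}{3528} \approx -0.01729$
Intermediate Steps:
$W = -61$ ($W = 349 - 410 = -61$)
$O = 42$ ($O = 6 + 36 = 42$)
$j{\left(Y \right)} = 2 Y^{2}$ ($j{\left(Y \right)} = 2 Y Y = 2 Y^{2}$)
$\frac{W}{j{\left(O \right)}} = - \frac{61}{2 \cdot 42^{2}} = - \frac{61}{2 \cdot 1764} = - \frac{61}{3528}$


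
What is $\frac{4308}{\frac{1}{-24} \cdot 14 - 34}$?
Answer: $- \frac{51696}{415} \approx -124.57$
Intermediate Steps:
$\frac{4308}{\frac{1}{-24} \cdot 14 - 34} = \frac{4308}{\left(- \frac{1}{24}\right) 14 - 34} = \frac{4308}{- \frac{7}{12} - 34} = \frac{4308}{- \frac{415}{12}} = 4308 \left(- \frac{12}{415}\right) = - \frac{51696}{415}$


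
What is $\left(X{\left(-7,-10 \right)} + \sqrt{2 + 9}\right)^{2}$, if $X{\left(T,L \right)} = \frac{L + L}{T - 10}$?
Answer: $\frac{3579}{289} + \frac{40 \sqrt{11}}{17} \approx 20.188$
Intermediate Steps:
$X{\left(T,L \right)} = \frac{2 L}{-10 + T}$
$\left(X{\left(-7,-10 \right)} + \sqrt{2 + 9}\right)^{2} = \left(2 \left(-10\right) \frac{1}{-10 - 7} + \sqrt{2 + 9}\right)^{2} = \left(2 \left(-10\right) \frac{1}{-17} + \sqrt{11}\right)^{2} = \left(2 \left(-10\right) \left(- \frac{1}{17}\right) + \sqrt{11}\right)^{2} = \left(\frac{20}{17} + \sqrt{11}\right)^{2}$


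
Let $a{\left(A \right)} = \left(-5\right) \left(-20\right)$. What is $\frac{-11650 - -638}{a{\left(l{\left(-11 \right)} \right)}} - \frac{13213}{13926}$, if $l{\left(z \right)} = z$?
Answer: $- \frac{38668603}{348150} \approx -111.07$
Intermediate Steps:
$a{\left(A \right)} = 100$
$\frac{-11650 - -638}{a{\left(l{\left(-11 \right)} \right)}} - \frac{13213}{13926} = \frac{-11650 - -638}{100} - \frac{13213}{13926} = \left(-11650 + 638\right) \frac{1}{100} - \frac{13213}{13926} = \left(-11012\right) \frac{1}{100} - \frac{13213}{13926} = - \frac{2753}{25} - \frac{13213}{13926} = - \frac{38668603}{348150}$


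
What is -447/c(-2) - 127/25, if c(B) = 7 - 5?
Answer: -11429/50 ≈ -228.58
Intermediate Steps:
c(B) = 2
-447/c(-2) - 127/25 = -447/2 - 127/25 = -11429/50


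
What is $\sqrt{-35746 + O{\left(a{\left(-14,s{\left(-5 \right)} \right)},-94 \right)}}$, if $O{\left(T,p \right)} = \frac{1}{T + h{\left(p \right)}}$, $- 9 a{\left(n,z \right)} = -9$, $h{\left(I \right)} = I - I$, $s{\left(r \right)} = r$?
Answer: $i \sqrt{35745} \approx 189.06 i$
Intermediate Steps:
$h{\left(I \right)} = 0$
$a{\left(n,z \right)} = 1$ ($a{\left(n,z \right)} = \left(- \frac{1}{9}\right) \left(-9\right) = 1$)
$O{\left(T,p \right)} = \frac{1}{T}$ ($O{\left(T,p \right)} = \frac{1}{T + 0} = \frac{1}{T}$)
$\sqrt{-35746 + O{\left(a{\left(-14,s{\left(-5 \right)} \right)},-94 \right)}} = \sqrt{-35746 + 1^{-1}} = \sqrt{-35746 + 1} = \sqrt{-35745} = i \sqrt{35745}$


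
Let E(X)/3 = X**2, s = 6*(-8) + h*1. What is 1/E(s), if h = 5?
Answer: 1/5547 ≈ 0.00018028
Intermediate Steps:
s = -43 (s = 6*(-8) + 5*1 = -48 + 5 = -43)
E(X) = 3*X**2
1/E(s) = 1/(3*(-43)**2) = 1/(3*1849) = 1/5547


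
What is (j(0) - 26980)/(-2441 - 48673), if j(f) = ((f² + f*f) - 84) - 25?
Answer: 27089/51114 ≈ 0.52997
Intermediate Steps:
j(f) = -109 + 2*f² (j(f) = ((f² + f²) - 84) - 25 = (2*f² - 84) - 25 = (-84 + 2*f²) - 25 = -109 + 2*f²)
(j(0) - 26980)/(-2441 - 48673) = ((-109 + 2*0²) - 26980)/(-2441 - 48673) = ((-109 + 2*0) - 26980)/(-51114) = ((-109 + 0) - 26980)*(-1/51114) = (-109 - 26980)*(-1/51114) = -27089*(-1/51114) = 27089/51114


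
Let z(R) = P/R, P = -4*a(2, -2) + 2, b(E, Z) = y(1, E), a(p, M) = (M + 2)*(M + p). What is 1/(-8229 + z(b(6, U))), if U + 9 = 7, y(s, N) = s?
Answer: -1/8227 ≈ -0.00012155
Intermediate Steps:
U = -2 (U = -9 + 7 = -2)
a(p, M) = (2 + M)*(M + p)
b(E, Z) = 1
P = 2 (P = -4*((-2)**2 + 2*(-2) + 2*2 - 2*2) + 2 = -4*(4 - 4 + 4 - 4) + 2 = -4*0 + 2 = 0 + 2 = 2)
z(R) = 2/R
1/(-8229 + z(b(6, U))) = 1/(-8229 + 2/1) = 1/(-8229 + 2*1) = 1/(-8229 + 2) = 1/(-8227) = -1/8227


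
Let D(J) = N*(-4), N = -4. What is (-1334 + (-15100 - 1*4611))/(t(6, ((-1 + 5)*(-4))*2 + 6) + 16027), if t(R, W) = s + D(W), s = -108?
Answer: -4209/3187 ≈ -1.3207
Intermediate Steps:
D(J) = 16 (D(J) = -4*(-4) = 16)
t(R, W) = -92 (t(R, W) = -108 + 16 = -92)
(-1334 + (-15100 - 1*4611))/(t(6, ((-1 + 5)*(-4))*2 + 6) + 16027) = (-1334 + (-15100 - 1*4611))/(-92 + 16027) = (-1334 + (-15100 - 4611))/15935 = (-1334 - 19711)*(1/15935) = -21045*1/15935 = -4209/3187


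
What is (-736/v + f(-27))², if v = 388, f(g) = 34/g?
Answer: 68326756/6859161 ≈ 9.9614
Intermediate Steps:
(-736/v + f(-27))² = (-736/388 + 34/(-27))² = (-736*1/388 + 34*(-1/27))² = (-184/97 - 34/27)² = (-8266/2619)² = 68326756/6859161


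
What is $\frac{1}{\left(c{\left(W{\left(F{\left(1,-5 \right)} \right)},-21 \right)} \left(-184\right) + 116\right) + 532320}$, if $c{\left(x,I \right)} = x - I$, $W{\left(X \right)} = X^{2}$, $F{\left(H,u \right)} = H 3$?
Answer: $\frac{1}{526916} \approx 1.8978 \cdot 10^{-6}$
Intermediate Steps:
$F{\left(H,u \right)} = 3 H$
$\frac{1}{\left(c{\left(W{\left(F{\left(1,-5 \right)} \right)},-21 \right)} \left(-184\right) + 116\right) + 532320} = \frac{1}{\left(\left(\left(3 \cdot 1\right)^{2} - -21\right) \left(-184\right) + 116\right) + 532320} = \frac{1}{\left(\left(3^{2} + 21\right) \left(-184\right) + 116\right) + 532320} = \frac{1}{\left(\left(9 + 21\right) \left(-184\right) + 116\right) + 532320} = \frac{1}{\left(30 \left(-184\right) + 116\right) + 532320} = \frac{1}{\left(-5520 + 116\right) + 532320} = \frac{1}{-5404 + 532320} = \frac{1}{526916}$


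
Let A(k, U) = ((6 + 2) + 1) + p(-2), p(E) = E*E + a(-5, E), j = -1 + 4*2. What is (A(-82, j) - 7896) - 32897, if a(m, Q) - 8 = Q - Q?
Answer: -40772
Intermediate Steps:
a(m, Q) = 8 (a(m, Q) = 8 + (Q - Q) = 8 + 0 = 8)
j = 7 (j = -1 + 8 = 7)
p(E) = 8 + E² (p(E) = E*E + 8 = E² + 8 = 8 + E²)
A(k, U) = 21 (A(k, U) = ((6 + 2) + 1) + (8 + (-2)²) = (8 + 1) + (8 + 4) = 9 + 12 = 21)
(A(-82, j) - 7896) - 32897 = (21 - 7896) - 32897 = -7875 - 32897 = -40772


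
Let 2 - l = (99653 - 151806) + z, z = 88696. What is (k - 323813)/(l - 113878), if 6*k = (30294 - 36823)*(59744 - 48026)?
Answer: 13074950/150419 ≈ 86.924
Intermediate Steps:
k = -12751137 (k = ((30294 - 36823)*(59744 - 48026))/6 = (-6529*11718)/6 = (1/6)*(-76506822) = -12751137)
l = -36541 (l = 2 - ((99653 - 151806) + 88696) = 2 - (-52153 + 88696) = 2 - 1*36543 = 2 - 36543 = -36541)
(k - 323813)/(l - 113878) = (-12751137 - 323813)/(-36541 - 113878) = -13074950/(-150419) = -13074950*(-1/150419) = 13074950/150419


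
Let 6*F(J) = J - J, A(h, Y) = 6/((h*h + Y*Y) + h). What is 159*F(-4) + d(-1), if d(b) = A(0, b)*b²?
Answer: 6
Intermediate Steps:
A(h, Y) = 6/(h + Y² + h²) (A(h, Y) = 6/((h² + Y²) + h) = 6/((Y² + h²) + h) = 6/(h + Y² + h²))
F(J) = 0 (F(J) = (J - J)/6 = (⅙)*0 = 0)
d(b) = 6 (d(b) = (6/(0 + b² + 0²))*b² = (6/(0 + b² + 0))*b² = (6/(b²))*b² = (6/b²)*b² = 6)
159*F(-4) + d(-1) = 159*0 + 6 = 0 + 6 = 6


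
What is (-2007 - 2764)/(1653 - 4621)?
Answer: 4771/2968 ≈ 1.6075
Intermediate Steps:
(-2007 - 2764)/(1653 - 4621) = -4771/(-2968) = -4771*(-1/2968) = 4771/2968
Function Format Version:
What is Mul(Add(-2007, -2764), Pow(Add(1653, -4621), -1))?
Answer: Rational(4771, 2968) ≈ 1.6075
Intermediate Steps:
Mul(Add(-2007, -2764), Pow(Add(1653, -4621), -1)) = Mul(-4771, Pow(-2968, -1)) = Mul(-4771, Rational(-1, 2968)) = Rational(4771, 2968)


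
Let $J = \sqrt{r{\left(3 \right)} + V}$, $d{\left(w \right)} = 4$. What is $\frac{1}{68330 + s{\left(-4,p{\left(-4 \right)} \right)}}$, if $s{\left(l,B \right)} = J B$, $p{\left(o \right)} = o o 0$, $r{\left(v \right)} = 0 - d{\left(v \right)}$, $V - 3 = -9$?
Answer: $\frac{1}{68330} \approx 1.4635 \cdot 10^{-5}$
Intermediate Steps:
$V = -6$ ($V = 3 - 9 = -6$)
$r{\left(v \right)} = -4$ ($r{\left(v \right)} = 0 - 4 = -4$)
$p{\left(o \right)} = 0$ ($p{\left(o \right)} = o^{2} \cdot 0 = 0$)
$J = i \sqrt{10}$ ($J = \sqrt{-4 - 6} = \sqrt{-10} = i \sqrt{10} \approx 3.1623 i$)
$s{\left(l,B \right)} = i B \sqrt{10}$ ($s{\left(l,B \right)} = i \sqrt{10} B = i B \sqrt{10}$)
$\frac{1}{68330 + s{\left(-4,p{\left(-4 \right)} \right)}} = \frac{1}{68330 + i 0 \sqrt{10}} = \frac{1}{68330 + 0} = \frac{1}{68330}$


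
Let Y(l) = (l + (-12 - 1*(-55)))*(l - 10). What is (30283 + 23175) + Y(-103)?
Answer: 60238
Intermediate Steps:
Y(l) = (-10 + l)*(43 + l) (Y(l) = (l + (-12 + 55))*(-10 + l) = (l + 43)*(-10 + l) = (43 + l)*(-10 + l) = (-10 + l)*(43 + l))
(30283 + 23175) + Y(-103) = (30283 + 23175) + (-430 + (-103)² + 33*(-103)) = 53458 + (-430 + 10609 - 3399) = 53458 + 6780 = 60238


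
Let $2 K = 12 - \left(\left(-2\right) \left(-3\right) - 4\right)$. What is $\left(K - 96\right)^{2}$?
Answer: $8281$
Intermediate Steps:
$K = 5$ ($K = \frac{12 - \left(\left(-2\right) \left(-3\right) - 4\right)}{2} = \frac{12 - \left(6 - 4\right)}{2} = \frac{12 - 2}{2} = \frac{1}{2} \cdot 10 = 5$)
$\left(K - 96\right)^{2} = \left(5 - 96\right)^{2} = \left(-91\right)^{2} = 8281$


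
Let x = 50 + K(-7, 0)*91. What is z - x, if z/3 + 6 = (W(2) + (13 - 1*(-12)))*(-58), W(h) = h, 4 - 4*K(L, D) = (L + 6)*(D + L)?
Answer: -18791/4 ≈ -4697.8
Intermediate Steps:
K(L, D) = 1 - (6 + L)*(D + L)/4 (K(L, D) = 1 - (L + 6)*(D + L)/4 = 1 - (6 + L)*(D + L)/4)
z = -4716 (z = -18 + 3*((2 + (13 - 1*(-12)))*(-58)) = -18 + 3*((2 + (13 + 12))*(-58)) = -18 + 3*((2 + 25)*(-58)) = -18 + 3*(27*(-58)) = -18 + 3*(-1566) = -18 - 4698 = -4716)
x = -73/4 (x = 50 + (1 - 3/2*0 - 3/2*(-7) - ¼*(-7)² - ¼*0*(-7))*91 = 50 + (1 + 0 + 21/2 - ¼*49 + 0)*91 = 50 + (1 + 0 + 21/2 - 49/4 + 0)*91 = 50 - ¾*91 = 50 - 273/4 = -73/4 ≈ -18.250)
z - x = -4716 - 1*(-73/4) = -4716 + 73/4 = -18791/4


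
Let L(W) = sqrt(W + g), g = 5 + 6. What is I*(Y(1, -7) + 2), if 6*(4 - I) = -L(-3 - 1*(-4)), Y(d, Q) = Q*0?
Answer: 8 + 2*sqrt(3)/3 ≈ 9.1547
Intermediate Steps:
g = 11
L(W) = sqrt(11 + W) (L(W) = sqrt(W + 11) = sqrt(11 + W))
Y(d, Q) = 0
I = 4 + sqrt(3)/3 (I = 4 - (-1)*sqrt(11 + (-3 - 1*(-4)))/6 = 4 - (-1)*sqrt(11 + (-3 + 4))/6 = 4 - (-1)*sqrt(11 + 1)/6 = 4 - (-1)*sqrt(12)/6 = 4 - (-1)*2*sqrt(3)/6 = 4 - (-1)*sqrt(3)/3 = 4 + sqrt(3)/3 ≈ 4.5773)
I*(Y(1, -7) + 2) = (4 + sqrt(3)/3)*(0 + 2) = (4 + sqrt(3)/3)*2 = 8 + 2*sqrt(3)/3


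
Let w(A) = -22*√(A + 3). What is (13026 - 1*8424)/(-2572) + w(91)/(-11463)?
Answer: -2301/1286 + 22*√94/11463 ≈ -1.7707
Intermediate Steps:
w(A) = -22*√(3 + A)
(13026 - 1*8424)/(-2572) + w(91)/(-11463) = (13026 - 1*8424)/(-2572) - 22*√(3 + 91)/(-11463) = (13026 - 8424)*(-1/2572) - 22*√94*(-1/11463) = 4602*(-1/2572) + 22*√94/11463 = -2301/1286 + 22*√94/11463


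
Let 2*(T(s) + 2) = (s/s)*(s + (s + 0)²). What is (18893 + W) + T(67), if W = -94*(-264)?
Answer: 45985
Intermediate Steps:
W = 24816
T(s) = -2 + s/2 + s²/2 (T(s) = -2 + ((s/s)*(s + (s + 0)²))/2 = -2 + (1*(s + s²))/2 = -2 + (s + s²)/2 = -2 + (s/2 + s²/2) = -2 + s/2 + s²/2)
(18893 + W) + T(67) = (18893 + 24816) + (-2 + (½)*67 + (½)*67²) = 43709 + (-2 + 67/2 + (½)*4489) = 43709 + (-2 + 67/2 + 4489/2) = 43709 + 2276 = 45985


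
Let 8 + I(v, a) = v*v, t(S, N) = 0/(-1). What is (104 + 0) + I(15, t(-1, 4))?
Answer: 321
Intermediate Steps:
t(S, N) = 0 (t(S, N) = 0*(-1) = 0)
I(v, a) = -8 + v² (I(v, a) = -8 + v*v = -8 + v²)
(104 + 0) + I(15, t(-1, 4)) = (104 + 0) + (-8 + 15²) = 104 + (-8 + 225) = 104 + 217 = 321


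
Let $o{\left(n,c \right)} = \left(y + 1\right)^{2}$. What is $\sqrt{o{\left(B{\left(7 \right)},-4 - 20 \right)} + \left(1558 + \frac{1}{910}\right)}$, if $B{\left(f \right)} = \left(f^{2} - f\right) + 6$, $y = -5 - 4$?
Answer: $\frac{\sqrt{1343179110}}{910} \approx 40.274$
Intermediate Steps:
$y = -9$
$B{\left(f \right)} = 6 + f^{2} - f$
$o{\left(n,c \right)} = 64$ ($o{\left(n,c \right)} = \left(-9 + 1\right)^{2} = \left(-8\right)^{2} = 64$)
$\sqrt{o{\left(B{\left(7 \right)},-4 - 20 \right)} + \left(1558 + \frac{1}{910}\right)} = \sqrt{64 + \left(1558 + \frac{1}{910}\right)} = \sqrt{64 + \frac{1417781}{910}} = \sqrt{\frac{1476021}{910}} = \frac{\sqrt{1343179110}}{910}$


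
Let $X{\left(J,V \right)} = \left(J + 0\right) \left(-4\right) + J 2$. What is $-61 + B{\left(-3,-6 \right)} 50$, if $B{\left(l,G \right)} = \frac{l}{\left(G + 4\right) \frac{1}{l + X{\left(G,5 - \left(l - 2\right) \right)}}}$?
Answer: $614$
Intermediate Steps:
$X{\left(J,V \right)} = - 2 J$ ($X{\left(J,V \right)} = J \left(-4\right) + 2 J = - 4 J + 2 J = - 2 J$)
$B{\left(l,G \right)} = \frac{l \left(l - 2 G\right)}{4 + G}$ ($B{\left(l,G \right)} = \frac{l}{\left(G + 4\right) \frac{1}{l - 2 G}} = \frac{l}{\left(4 + G\right) \frac{1}{l - 2 G}} = \frac{l}{\frac{1}{l - 2 G} \left(4 + G\right)} = l \frac{l - 2 G}{4 + G} = \frac{l \left(l - 2 G\right)}{4 + G}$)
$-61 + B{\left(-3,-6 \right)} 50 = -61 + - \frac{3 \left(-3 - -12\right)}{4 - 6} \cdot 50 = -61 + - \frac{3 \left(-3 + 12\right)}{-2} \cdot 50 = -61 + \left(-3\right) \left(- \frac{1}{2}\right) 9 \cdot 50 = -61 + \frac{27}{2} \cdot 50 = -61 + 675 = 614$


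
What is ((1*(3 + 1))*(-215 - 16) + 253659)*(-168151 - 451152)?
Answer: -156519543705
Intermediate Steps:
((1*(3 + 1))*(-215 - 16) + 253659)*(-168151 - 451152) = ((1*4)*(-231) + 253659)*(-619303) = (4*(-231) + 253659)*(-619303) = (-924 + 253659)*(-619303) = 252735*(-619303) = -156519543705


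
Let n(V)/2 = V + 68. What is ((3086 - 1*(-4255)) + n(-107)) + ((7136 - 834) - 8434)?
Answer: 5131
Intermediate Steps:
n(V) = 136 + 2*V (n(V) = 2*(V + 68) = 2*(68 + V) = 136 + 2*V)
((3086 - 1*(-4255)) + n(-107)) + ((7136 - 834) - 8434) = ((3086 - 1*(-4255)) + (136 + 2*(-107))) + ((7136 - 834) - 8434) = ((3086 + 4255) + (136 - 214)) + (6302 - 8434) = (7341 - 78) - 2132 = 7263 - 2132 = 5131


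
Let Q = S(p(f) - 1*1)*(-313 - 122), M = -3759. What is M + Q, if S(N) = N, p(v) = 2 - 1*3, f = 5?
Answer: -2889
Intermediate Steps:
p(v) = -1 (p(v) = 2 - 3 = -1)
Q = 870 (Q = (-1 - 1*1)*(-313 - 122) = (-1 - 1)*(-435) = -2*(-435) = 870)
M + Q = -3759 + 870 = -2889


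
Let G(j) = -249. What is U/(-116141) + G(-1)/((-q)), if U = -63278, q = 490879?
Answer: 31090760471/57011177939 ≈ 0.54535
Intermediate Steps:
U/(-116141) + G(-1)/((-q)) = -63278/(-116141) - 249/((-1*490879)) = -63278*(-1/116141) - 249/(-490879) = 63278/116141 - 249*(-1/490879) = 63278/116141 + 249/490879 = 31090760471/57011177939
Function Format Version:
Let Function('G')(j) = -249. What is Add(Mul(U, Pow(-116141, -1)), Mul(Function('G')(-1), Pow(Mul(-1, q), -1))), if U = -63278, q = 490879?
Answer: Rational(31090760471, 57011177939) ≈ 0.54535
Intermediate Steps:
Add(Mul(U, Pow(-116141, -1)), Mul(Function('G')(-1), Pow(Mul(-1, q), -1))) = Add(Mul(-63278, Pow(-116141, -1)), Mul(-249, Pow(Mul(-1, 490879), -1))) = Add(Mul(-63278, Rational(-1, 116141)), Mul(-249, Pow(-490879, -1))) = Add(Rational(63278, 116141), Mul(-249, Rational(-1, 490879))) = Add(Rational(63278, 116141), Rational(249, 490879)) = Rational(31090760471, 57011177939)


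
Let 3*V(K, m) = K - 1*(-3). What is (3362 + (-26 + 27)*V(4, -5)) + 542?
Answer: 11719/3 ≈ 3906.3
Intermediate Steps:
V(K, m) = 1 + K/3 (V(K, m) = (K - 1*(-3))/3 = (K + 3)/3 = (3 + K)/3 = 1 + K/3)
(3362 + (-26 + 27)*V(4, -5)) + 542 = (3362 + (-26 + 27)*(1 + (1/3)*4)) + 542 = (3362 + 1*(1 + 4/3)) + 542 = (3362 + 1*(7/3)) + 542 = (3362 + 7/3) + 542 = 10093/3 + 542 = 11719/3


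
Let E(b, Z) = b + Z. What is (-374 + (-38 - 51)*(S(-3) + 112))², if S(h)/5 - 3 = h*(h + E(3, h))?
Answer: 245925124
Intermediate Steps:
E(b, Z) = Z + b
S(h) = 15 + 5*h*(3 + 2*h) (S(h) = 15 + 5*(h*(h + (h + 3))) = 15 + 5*(h*(h + (3 + h))) = 15 + 5*(h*(3 + 2*h)) = 15 + 5*h*(3 + 2*h))
(-374 + (-38 - 51)*(S(-3) + 112))² = (-374 + (-38 - 51)*((15 + 10*(-3)² + 15*(-3)) + 112))² = (-374 - 89*((15 + 10*9 - 45) + 112))² = (-374 - 89*((15 + 90 - 45) + 112))² = (-374 - 89*(60 + 112))² = (-374 - 89*172)² = (-374 - 15308)² = (-15682)² = 245925124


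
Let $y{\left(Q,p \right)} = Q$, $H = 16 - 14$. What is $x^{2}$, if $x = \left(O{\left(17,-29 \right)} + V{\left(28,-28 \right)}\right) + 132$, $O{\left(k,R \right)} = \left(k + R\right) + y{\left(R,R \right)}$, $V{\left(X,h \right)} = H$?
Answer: $8649$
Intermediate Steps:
$H = 2$ ($H = 16 - 14 = 2$)
$V{\left(X,h \right)} = 2$
$O{\left(k,R \right)} = k + 2 R$ ($O{\left(k,R \right)} = \left(k + R\right) + R = \left(R + k\right) + R = k + 2 R$)
$x = 93$ ($x = \left(\left(17 + 2 \left(-29\right)\right) + 2\right) + 132 = \left(\left(17 - 58\right) + 2\right) + 132 = \left(-41 + 2\right) + 132 = -39 + 132 = 93$)
$x^{2} = 93^{2} = 8649$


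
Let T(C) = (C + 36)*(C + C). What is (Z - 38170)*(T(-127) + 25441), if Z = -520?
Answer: -1878592950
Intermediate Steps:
T(C) = 2*C*(36 + C) (T(C) = (36 + C)*(2*C) = 2*C*(36 + C))
(Z - 38170)*(T(-127) + 25441) = (-520 - 38170)*(2*(-127)*(36 - 127) + 25441) = -38690*(2*(-127)*(-91) + 25441) = -38690*(23114 + 25441) = -38690*48555 = -1878592950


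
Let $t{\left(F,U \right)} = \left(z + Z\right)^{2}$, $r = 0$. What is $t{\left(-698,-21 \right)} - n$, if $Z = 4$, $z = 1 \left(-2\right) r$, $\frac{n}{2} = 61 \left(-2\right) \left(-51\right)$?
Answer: $-12428$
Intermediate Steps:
$n = 12444$ ($n = 2 \cdot 61 \left(-2\right) \left(-51\right) = 2 \left(\left(-122\right) \left(-51\right)\right) = 2 \cdot 6222 = 12444$)
$z = 0$ ($z = 1 \left(-2\right) 0 = \left(-2\right) 0 = 0$)
$t{\left(F,U \right)} = 16$ ($t{\left(F,U \right)} = \left(0 + 4\right)^{2} = 4^{2} = 16$)
$t{\left(-698,-21 \right)} - n = 16 - 12444 = -12428$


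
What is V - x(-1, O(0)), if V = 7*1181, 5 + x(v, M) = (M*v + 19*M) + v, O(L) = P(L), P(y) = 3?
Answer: 8219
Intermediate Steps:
O(L) = 3
x(v, M) = -5 + v + 19*M + M*v (x(v, M) = -5 + ((M*v + 19*M) + v) = -5 + ((19*M + M*v) + v) = -5 + (v + 19*M + M*v) = -5 + v + 19*M + M*v)
V = 8267
V - x(-1, O(0)) = 8267 - (-5 - 1 + 19*3 + 3*(-1)) = 8267 - (-5 - 1 + 57 - 3) = 8267 - 1*48 = 8267 - 48 = 8219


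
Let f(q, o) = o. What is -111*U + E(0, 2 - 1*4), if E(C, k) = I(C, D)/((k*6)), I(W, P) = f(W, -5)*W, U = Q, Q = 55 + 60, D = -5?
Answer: -12765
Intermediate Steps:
Q = 115
U = 115
I(W, P) = -5*W
E(C, k) = -5*C/(6*k) (E(C, k) = (-5*C)/((k*6)) = (-5*C)/((6*k)) = (-5*C)*(1/(6*k)) = -5*C/(6*k))
-111*U + E(0, 2 - 1*4) = -111*115 - ⅚*0/(2 - 1*4) = -12765 - ⅚*0/(2 - 4) = -12765 - ⅚*0/(-2) = -12765 - ⅚*0*(-½) = -12765 + 0 = -12765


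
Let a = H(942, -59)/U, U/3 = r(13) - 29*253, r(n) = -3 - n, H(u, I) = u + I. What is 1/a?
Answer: -22059/883 ≈ -24.982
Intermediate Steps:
H(u, I) = I + u
U = -22059 (U = 3*((-3 - 1*13) - 29*253) = 3*((-3 - 13) - 7337) = 3*(-16 - 7337) = 3*(-7353) = -22059)
a = -883/22059 (a = (-59 + 942)/(-22059) = 883*(-1/22059) = -883/22059 ≈ -0.040029)
1/a = 1/(-883/22059) = -22059/883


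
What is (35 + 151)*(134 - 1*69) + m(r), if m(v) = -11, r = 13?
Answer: 12079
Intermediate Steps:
(35 + 151)*(134 - 1*69) + m(r) = (35 + 151)*(134 - 1*69) - 11 = 186*(134 - 69) - 11 = 186*65 - 11 = 12090 - 11 = 12079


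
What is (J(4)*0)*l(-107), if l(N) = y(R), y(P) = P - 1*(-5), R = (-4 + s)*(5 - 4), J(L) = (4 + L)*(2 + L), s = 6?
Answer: 0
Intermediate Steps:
J(L) = (2 + L)*(4 + L)
R = 2 (R = (-4 + 6)*(5 - 4) = 2*1 = 2)
y(P) = 5 + P (y(P) = P + 5 = 5 + P)
l(N) = 7 (l(N) = 5 + 2 = 7)
(J(4)*0)*l(-107) = ((8 + 4² + 6*4)*0)*7 = ((8 + 16 + 24)*0)*7 = (48*0)*7 = 0*7 = 0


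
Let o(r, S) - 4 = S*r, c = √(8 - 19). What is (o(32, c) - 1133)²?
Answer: 1263377 - 72256*I*√11 ≈ 1.2634e+6 - 2.3965e+5*I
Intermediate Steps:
c = I*√11 (c = √(-11) = I*√11 ≈ 3.3166*I)
o(r, S) = 4 + S*r
(o(32, c) - 1133)² = ((4 + (I*√11)*32) - 1133)² = ((4 + 32*I*√11) - 1133)² = (-1129 + 32*I*√11)²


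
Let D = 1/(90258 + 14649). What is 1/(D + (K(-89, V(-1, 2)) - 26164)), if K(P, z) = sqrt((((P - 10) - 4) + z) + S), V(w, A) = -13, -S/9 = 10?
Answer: -287947343267529/7533856553635443703 - 11005478649*I*sqrt(206)/7533856553635443703 ≈ -3.822e-5 - 2.0966e-8*I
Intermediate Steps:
S = -90 (S = -9*10 = -90)
K(P, z) = sqrt(-104 + P + z) (K(P, z) = sqrt((((P - 10) - 4) + z) - 90) = sqrt((((-10 + P) - 4) + z) - 90) = sqrt(((-14 + P) + z) - 90) = sqrt((-14 + P + z) - 90) = sqrt(-104 + P + z))
D = 1/104907 ≈ 9.5322e-6
1/(D + (K(-89, V(-1, 2)) - 26164)) = 1/(1/104907 + (sqrt(-104 - 89 - 13) - 26164)) = 1/(1/104907 + (sqrt(-206) - 26164)) = 1/(1/104907 + (I*sqrt(206) - 26164)) = 1/(1/104907 + (-26164 + I*sqrt(206))) = 1/(-2744786747/104907 + I*sqrt(206))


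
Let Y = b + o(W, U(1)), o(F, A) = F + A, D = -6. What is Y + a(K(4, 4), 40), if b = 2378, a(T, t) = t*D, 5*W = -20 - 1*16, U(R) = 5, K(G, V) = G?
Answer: 10679/5 ≈ 2135.8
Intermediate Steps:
W = -36/5 (W = (-20 - 1*16)/5 = (-20 - 16)/5 = (⅕)*(-36) = -36/5 ≈ -7.2000)
o(F, A) = A + F
a(T, t) = -6*t (a(T, t) = t*(-6) = -6*t)
Y = 11879/5 (Y = 2378 + (5 - 36/5) = 2378 - 11/5 = 11879/5 ≈ 2375.8)
Y + a(K(4, 4), 40) = 11879/5 - 6*40 = 11879/5 - 240 = 10679/5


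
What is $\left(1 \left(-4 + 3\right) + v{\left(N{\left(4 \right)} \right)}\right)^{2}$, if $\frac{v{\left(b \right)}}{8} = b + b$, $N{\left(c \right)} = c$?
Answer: $3969$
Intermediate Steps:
$v{\left(b \right)} = 16 b$ ($v{\left(b \right)} = 8 \left(b + b\right) = 8 \cdot 2 b = 16 b$)
$\left(1 \left(-4 + 3\right) + v{\left(N{\left(4 \right)} \right)}\right)^{2} = \left(1 \left(-4 + 3\right) + 16 \cdot 4\right)^{2} = \left(1 \left(-1\right) + 64\right)^{2} = \left(-1 + 64\right)^{2} = 63^{2} = 3969$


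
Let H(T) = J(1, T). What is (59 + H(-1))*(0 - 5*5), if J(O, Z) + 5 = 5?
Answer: -1475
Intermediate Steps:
J(O, Z) = 0 (J(O, Z) = -5 + 5 = 0)
H(T) = 0
(59 + H(-1))*(0 - 5*5) = (59 + 0)*(0 - 5*5) = 59*(0 - 25) = 59*(-25) = -1475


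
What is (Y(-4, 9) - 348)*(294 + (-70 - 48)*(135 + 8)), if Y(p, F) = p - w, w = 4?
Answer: 5902480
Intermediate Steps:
Y(p, F) = -4 + p (Y(p, F) = p - 1*4 = p - 4 = -4 + p)
(Y(-4, 9) - 348)*(294 + (-70 - 48)*(135 + 8)) = ((-4 - 4) - 348)*(294 + (-70 - 48)*(135 + 8)) = (-8 - 348)*(294 - 118*143) = -356*(294 - 16874) = -356*(-16580) = 5902480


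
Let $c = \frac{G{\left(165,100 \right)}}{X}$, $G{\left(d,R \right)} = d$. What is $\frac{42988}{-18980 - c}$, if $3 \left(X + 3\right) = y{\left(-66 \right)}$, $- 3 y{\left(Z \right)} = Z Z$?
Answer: $- \frac{20935156}{9243095} \approx -2.2649$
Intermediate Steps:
$y{\left(Z \right)} = - \frac{Z^{2}}{3}$ ($y{\left(Z \right)} = - \frac{Z Z}{3} = - \frac{Z^{2}}{3}$)
$X = -487$ ($X = -3 + \frac{\left(- \frac{1}{3}\right) \left(-66\right)^{2}}{3} = -3 + \frac{\left(- \frac{1}{3}\right) 4356}{3} = -3 + \frac{1}{3} \left(-1452\right) = -3 - 484 = -487$)
$c = - \frac{165}{487}$ ($c = \frac{165}{-487} = 165 \left(- \frac{1}{487}\right) = - \frac{165}{487} \approx -0.33881$)
$\frac{42988}{-18980 - c} = \frac{42988}{-18980 - - \frac{165}{487}} = \frac{42988}{-18980 + \frac{165}{487}} = \frac{42988}{- \frac{9243095}{487}} = 42988 \left(- \frac{487}{9243095}\right) = - \frac{20935156}{9243095}$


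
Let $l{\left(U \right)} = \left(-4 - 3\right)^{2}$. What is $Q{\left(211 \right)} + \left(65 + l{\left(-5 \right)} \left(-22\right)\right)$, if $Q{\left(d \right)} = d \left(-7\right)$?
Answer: $-2490$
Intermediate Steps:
$l{\left(U \right)} = 49$ ($l{\left(U \right)} = \left(-7\right)^{2} = 49$)
$Q{\left(d \right)} = - 7 d$
$Q{\left(211 \right)} + \left(65 + l{\left(-5 \right)} \left(-22\right)\right) = \left(-7\right) 211 + \left(65 + 49 \left(-22\right)\right) = -1477 + \left(65 - 1078\right) = -1477 - 1013 = -2490$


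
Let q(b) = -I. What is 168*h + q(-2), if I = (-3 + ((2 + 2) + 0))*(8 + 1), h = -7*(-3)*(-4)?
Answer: -14121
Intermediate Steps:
h = -84 (h = 21*(-4) = -84)
I = 9 (I = (-3 + (4 + 0))*9 = (-3 + 4)*9 = 1*9 = 9)
q(b) = -9 (q(b) = -1*9 = -9)
168*h + q(-2) = 168*(-84) - 9 = -14112 - 9 = -14121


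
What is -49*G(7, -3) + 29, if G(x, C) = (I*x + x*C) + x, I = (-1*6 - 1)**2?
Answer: -16092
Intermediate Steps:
I = 49 (I = (-6 - 1)**2 = (-7)**2 = 49)
G(x, C) = 50*x + C*x (G(x, C) = (49*x + x*C) + x = (49*x + C*x) + x = 50*x + C*x)
-49*G(7, -3) + 29 = -343*(50 - 3) + 29 = -343*47 + 29 = -49*329 + 29 = -16121 + 29 = -16092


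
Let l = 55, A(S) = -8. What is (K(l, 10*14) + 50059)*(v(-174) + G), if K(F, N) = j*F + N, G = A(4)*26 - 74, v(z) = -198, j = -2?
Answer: -24042720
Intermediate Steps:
G = -282 (G = -8*26 - 74 = -208 - 74 = -282)
K(F, N) = N - 2*F (K(F, N) = -2*F + N = N - 2*F)
(K(l, 10*14) + 50059)*(v(-174) + G) = ((10*14 - 2*55) + 50059)*(-198 - 282) = ((140 - 110) + 50059)*(-480) = (30 + 50059)*(-480) = 50089*(-480) = -24042720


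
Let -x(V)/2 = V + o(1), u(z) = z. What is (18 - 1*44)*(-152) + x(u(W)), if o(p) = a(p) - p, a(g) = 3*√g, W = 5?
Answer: 3938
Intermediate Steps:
o(p) = -p + 3*√p (o(p) = 3*√p - p = -p + 3*√p)
x(V) = -4 - 2*V (x(V) = -2*(V + (-1*1 + 3*√1)) = -2*(V + (-1 + 3*1)) = -2*(V + (-1 + 3)) = -2*(V + 2) = -2*(2 + V) = -4 - 2*V)
(18 - 1*44)*(-152) + x(u(W)) = (18 - 1*44)*(-152) + (-4 - 2*5) = (18 - 44)*(-152) + (-4 - 10) = -26*(-152) - 14 = 3952 - 14 = 3938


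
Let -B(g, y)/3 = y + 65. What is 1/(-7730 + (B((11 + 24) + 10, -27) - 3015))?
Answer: -1/10859 ≈ -9.2090e-5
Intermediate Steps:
B(g, y) = -195 - 3*y (B(g, y) = -3*(y + 65) = -3*(65 + y) = -195 - 3*y)
1/(-7730 + (B((11 + 24) + 10, -27) - 3015)) = 1/(-7730 + ((-195 - 3*(-27)) - 3015)) = 1/(-7730 + ((-195 + 81) - 3015)) = 1/(-7730 + (-114 - 3015)) = 1/(-7730 - 3129) = 1/(-10859) = -1/10859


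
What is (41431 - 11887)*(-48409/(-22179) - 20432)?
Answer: -4462256026312/7393 ≈ -6.0358e+8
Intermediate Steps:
(41431 - 11887)*(-48409/(-22179) - 20432) = 29544*(-48409*(-1/22179) - 20432) = 29544*(48409/22179 - 20432) = 29544*(-453112919/22179) = -4462256026312/7393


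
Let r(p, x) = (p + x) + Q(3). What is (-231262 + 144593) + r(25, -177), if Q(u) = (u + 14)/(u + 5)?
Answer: -694551/8 ≈ -86819.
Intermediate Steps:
Q(u) = (14 + u)/(5 + u)
r(p, x) = 17/8 + p + x (r(p, x) = (p + x) + (14 + 3)/(5 + 3) = (p + x) + 17/8 = 17/8 + p + x)
(-231262 + 144593) + r(25, -177) = (-231262 + 144593) + (17/8 + 25 - 177) = -86669 - 1199/8 = -694551/8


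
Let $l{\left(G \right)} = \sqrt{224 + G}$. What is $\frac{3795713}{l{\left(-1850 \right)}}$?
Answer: $- \frac{3795713 i \sqrt{1626}}{1626} \approx - 94131.0 i$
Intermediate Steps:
$\frac{3795713}{l{\left(-1850 \right)}} = \frac{3795713}{\sqrt{224 - 1850}} = \frac{3795713}{\sqrt{-1626}} = \frac{3795713}{i \sqrt{1626}} = 3795713 \left(- \frac{i \sqrt{1626}}{1626}\right) = - \frac{3795713 i \sqrt{1626}}{1626}$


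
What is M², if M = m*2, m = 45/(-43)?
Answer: 8100/1849 ≈ 4.3807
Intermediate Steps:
m = -45/43 (m = 45*(-1/43) = -45/43 ≈ -1.0465)
M = -90/43 (M = -45/43*2 = -90/43 ≈ -2.0930)
M² = (-90/43)² = 8100/1849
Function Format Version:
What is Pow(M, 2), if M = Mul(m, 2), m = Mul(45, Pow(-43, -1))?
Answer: Rational(8100, 1849) ≈ 4.3807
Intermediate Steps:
m = Rational(-45, 43) (m = Mul(45, Rational(-1, 43)) = Rational(-45, 43) ≈ -1.0465)
M = Rational(-90, 43) (M = Mul(Rational(-45, 43), 2) = Rational(-90, 43) ≈ -2.0930)
Pow(M, 2) = Pow(Rational(-90, 43), 2) = Rational(8100, 1849)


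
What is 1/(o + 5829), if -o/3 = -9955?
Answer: 1/35694 ≈ 2.8016e-5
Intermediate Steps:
o = 29865 (o = -3*(-9955) = 29865)
1/(o + 5829) = 1/(29865 + 5829) = 1/35694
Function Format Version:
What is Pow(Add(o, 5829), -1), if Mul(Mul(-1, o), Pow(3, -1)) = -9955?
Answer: Rational(1, 35694) ≈ 2.8016e-5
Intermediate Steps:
o = 29865 (o = Mul(-3, -9955) = 29865)
Pow(Add(o, 5829), -1) = Pow(Add(29865, 5829), -1) = Pow(35694, -1) = Rational(1, 35694)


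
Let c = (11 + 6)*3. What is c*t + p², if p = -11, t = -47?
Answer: -2276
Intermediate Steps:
c = 51 (c = 17*3 = 51)
c*t + p² = 51*(-47) + (-11)² = -2397 + 121 = -2276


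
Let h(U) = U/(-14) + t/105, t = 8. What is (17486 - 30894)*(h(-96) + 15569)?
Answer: -3132631712/15 ≈ -2.0884e+8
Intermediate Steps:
h(U) = 8/105 - U/14 (h(U) = U/(-14) + 8/105 = U*(-1/14) + 8*(1/105) = -U/14 + 8/105 = 8/105 - U/14)
(17486 - 30894)*(h(-96) + 15569) = (17486 - 30894)*((8/105 - 1/14*(-96)) + 15569) = -13408*((8/105 + 48/7) + 15569) = -13408*(104/15 + 15569) = -13408*233639/15 = -3132631712/15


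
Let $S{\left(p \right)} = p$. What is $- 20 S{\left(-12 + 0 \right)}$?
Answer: $240$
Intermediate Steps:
$- 20 S{\left(-12 + 0 \right)} = - 20 \left(-12 + 0\right) = \left(-20\right) \left(-12\right) = 240$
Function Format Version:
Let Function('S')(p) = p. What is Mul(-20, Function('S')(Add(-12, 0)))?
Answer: 240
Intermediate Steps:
Mul(-20, Function('S')(Add(-12, 0))) = Mul(-20, Add(-12, 0)) = Mul(-20, -12) = 240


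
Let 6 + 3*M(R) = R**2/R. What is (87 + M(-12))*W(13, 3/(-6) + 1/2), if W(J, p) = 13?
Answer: 1053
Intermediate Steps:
M(R) = -2 + R/3 (M(R) = -2 + (R**2/R)/3 = -2 + R/3)
(87 + M(-12))*W(13, 3/(-6) + 1/2) = (87 + (-2 + (1/3)*(-12)))*13 = (87 + (-2 - 4))*13 = (87 - 6)*13 = 81*13 = 1053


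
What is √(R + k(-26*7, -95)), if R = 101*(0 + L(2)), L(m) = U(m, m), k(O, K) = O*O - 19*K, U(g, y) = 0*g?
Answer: 3*√3881 ≈ 186.89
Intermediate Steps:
U(g, y) = 0
k(O, K) = O² - 19*K
L(m) = 0
R = 0 (R = 101*(0 + 0) = 101*0 = 0)
√(R + k(-26*7, -95)) = √(0 + ((-26*7)² - 19*(-95))) = √(0 + ((-182)² + 1805)) = √(0 + (33124 + 1805)) = √(0 + 34929) = √34929 = 3*√3881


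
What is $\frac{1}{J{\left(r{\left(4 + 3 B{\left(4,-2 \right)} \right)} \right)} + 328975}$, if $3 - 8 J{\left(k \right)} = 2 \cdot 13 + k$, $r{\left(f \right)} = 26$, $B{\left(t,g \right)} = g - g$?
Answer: $\frac{8}{2631751} \approx 3.0398 \cdot 10^{-6}$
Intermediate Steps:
$B{\left(t,g \right)} = 0$
$J{\left(k \right)} = - \frac{23}{8} - \frac{k}{8}$ ($J{\left(k \right)} = \frac{3}{8} - \frac{2 \cdot 13 + k}{8} = \frac{3}{8} - \frac{26 + k}{8} = \frac{3}{8} - \left(\frac{13}{4} + \frac{k}{8}\right) = - \frac{23}{8} - \frac{k}{8}$)
$\frac{1}{J{\left(r{\left(4 + 3 B{\left(4,-2 \right)} \right)} \right)} + 328975} = \frac{1}{\left(- \frac{23}{8} - \frac{13}{4}\right) + 328975} = \frac{1}{- \frac{49}{8} + 328975} = \frac{1}{\frac{2631751}{8}} = \frac{8}{2631751}$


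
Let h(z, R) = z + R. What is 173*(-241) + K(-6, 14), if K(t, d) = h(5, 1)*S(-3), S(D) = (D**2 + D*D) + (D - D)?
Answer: -41585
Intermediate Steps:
h(z, R) = R + z
S(D) = 2*D**2 (S(D) = (D**2 + D**2) + 0 = 2*D**2 + 0 = 2*D**2)
K(t, d) = 108 (K(t, d) = (1 + 5)*(2*(-3)**2) = 6*(2*9) = 6*18 = 108)
173*(-241) + K(-6, 14) = 173*(-241) + 108 = -41693 + 108 = -41585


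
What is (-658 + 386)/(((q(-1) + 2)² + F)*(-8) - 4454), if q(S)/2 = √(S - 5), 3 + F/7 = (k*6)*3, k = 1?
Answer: 349112/6595633 - 4352*I*√6/6595633 ≈ 0.052931 - 0.0016162*I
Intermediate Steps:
F = 105 (F = -21 + 7*((1*6)*3) = -21 + 7*(6*3) = -21 + 7*18 = -21 + 126 = 105)
q(S) = 2*√(-5 + S) (q(S) = 2*√(S - 5) = 2*√(-5 + S))
(-658 + 386)/(((q(-1) + 2)² + F)*(-8) - 4454) = (-658 + 386)/(((2*√(-5 - 1) + 2)² + 105)*(-8) - 4454) = -272/(((2*√(-6) + 2)² + 105)*(-8) - 4454) = -272/(((2*(I*√6) + 2)² + 105)*(-8) - 4454) = -272/(((2*I*√6 + 2)² + 105)*(-8) - 4454) = -272/(((2 + 2*I*√6)² + 105)*(-8) - 4454) = -272/((105 + (2 + 2*I*√6)²)*(-8) - 4454) = -272/((-840 - 8*(2 + 2*I*√6)²) - 4454) = -272/(-5294 - 8*(2 + 2*I*√6)²)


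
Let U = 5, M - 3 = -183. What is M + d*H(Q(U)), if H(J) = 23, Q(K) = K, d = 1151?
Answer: 26293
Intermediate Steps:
M = -180 (M = 3 - 183 = -180)
M + d*H(Q(U)) = -180 + 1151*23 = -180 + 26473 = 26293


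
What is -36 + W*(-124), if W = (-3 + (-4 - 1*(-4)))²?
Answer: -1152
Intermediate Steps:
W = 9 (W = (-3 + (-4 + 4))² = (-3 + 0)² = (-3)² = 9)
-36 + W*(-124) = -36 + 9*(-124) = -36 - 1116 = -1152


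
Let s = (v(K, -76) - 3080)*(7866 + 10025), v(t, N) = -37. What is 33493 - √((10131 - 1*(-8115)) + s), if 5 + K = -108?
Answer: 33493 - I*√55748001 ≈ 33493.0 - 7466.5*I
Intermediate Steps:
K = -113 (K = -5 - 108 = -113)
s = -55766247 (s = (-37 - 3080)*(7866 + 10025) = -3117*17891 = -55766247)
33493 - √((10131 - 1*(-8115)) + s) = 33493 - √((10131 - 1*(-8115)) - 55766247) = 33493 - √((10131 + 8115) - 55766247) = 33493 - √(18246 - 55766247) = 33493 - √(-55748001) = 33493 - I*√55748001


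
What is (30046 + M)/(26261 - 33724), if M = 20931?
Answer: -50977/7463 ≈ -6.8306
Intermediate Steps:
(30046 + M)/(26261 - 33724) = (30046 + 20931)/(26261 - 33724) = 50977/(-7463) = 50977*(-1/7463) = -50977/7463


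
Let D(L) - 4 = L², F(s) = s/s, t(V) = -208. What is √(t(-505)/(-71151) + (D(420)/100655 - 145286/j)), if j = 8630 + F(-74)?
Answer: I*√711215136473770500472193230/6868074044895 ≈ 3.883*I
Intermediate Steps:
F(s) = 1
D(L) = 4 + L²
j = 8631 (j = 8630 + 1 = 8631)
√(t(-505)/(-71151) + (D(420)/100655 - 145286/j)) = √(-208/(-71151) + ((4 + 420²)/100655 - 145286/8631)) = √(-208*(-1/71151) + ((4 + 176400)*(1/100655) - 145286*1/8631)) = √(208/71151 + (176404*(1/100655) - 145286/8631)) = √(208/71151 + (176404/100655 - 145286/8631)) = √(208/71151 - 13101219406/868753305) = √(-310661387089622/20604222134685) = I*√711215136473770500472193230/6868074044895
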